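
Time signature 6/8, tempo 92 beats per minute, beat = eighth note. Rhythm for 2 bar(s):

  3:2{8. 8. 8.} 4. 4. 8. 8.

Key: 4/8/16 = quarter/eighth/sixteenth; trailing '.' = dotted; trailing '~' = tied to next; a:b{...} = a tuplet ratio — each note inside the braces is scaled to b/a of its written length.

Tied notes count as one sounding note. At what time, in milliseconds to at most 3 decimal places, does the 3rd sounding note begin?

1. 0.0ms @ 0 + 652.174ms (1)
2. 652.174ms @ 1 + 652.174ms (1)
3. 1304.348ms @ 2 + 652.174ms (1)
4. 1956.522ms @ 3 + 1956.522ms (3)
5. 3913.043ms @ 6 + 1956.522ms (3)
6. 5869.565ms @ 9 + 978.261ms (3/2)
7. 6847.826ms @ 21/2 + 978.261ms (3/2)

note 3 onset = 2b = 1304.348ms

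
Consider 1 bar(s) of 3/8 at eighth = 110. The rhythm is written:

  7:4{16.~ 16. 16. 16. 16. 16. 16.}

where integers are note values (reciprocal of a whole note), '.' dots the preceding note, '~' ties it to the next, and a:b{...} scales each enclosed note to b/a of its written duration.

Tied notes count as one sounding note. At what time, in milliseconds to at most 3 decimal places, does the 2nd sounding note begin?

note 2 onset = 6/7b = 467.532ms

1. 0.0ms @ 0 + 467.532ms (6/7)
2. 467.532ms @ 6/7 + 233.766ms (3/7)
3. 701.299ms @ 9/7 + 233.766ms (3/7)
4. 935.065ms @ 12/7 + 233.766ms (3/7)
5. 1168.831ms @ 15/7 + 233.766ms (3/7)
6. 1402.597ms @ 18/7 + 233.766ms (3/7)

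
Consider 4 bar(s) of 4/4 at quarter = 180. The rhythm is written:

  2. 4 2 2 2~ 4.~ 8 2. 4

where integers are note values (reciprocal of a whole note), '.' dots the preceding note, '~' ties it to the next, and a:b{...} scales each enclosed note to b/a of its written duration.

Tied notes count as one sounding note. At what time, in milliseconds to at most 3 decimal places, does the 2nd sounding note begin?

1. 0.0ms @ 0 + 1000.0ms (3)
2. 1000.0ms @ 3 + 333.333ms (1)
3. 1333.333ms @ 4 + 666.667ms (2)
4. 2000.0ms @ 6 + 666.667ms (2)
5. 2666.667ms @ 8 + 1333.333ms (4)
6. 4000.0ms @ 12 + 1000.0ms (3)
7. 5000.0ms @ 15 + 333.333ms (1)

note 2 onset = 3b = 1000.0ms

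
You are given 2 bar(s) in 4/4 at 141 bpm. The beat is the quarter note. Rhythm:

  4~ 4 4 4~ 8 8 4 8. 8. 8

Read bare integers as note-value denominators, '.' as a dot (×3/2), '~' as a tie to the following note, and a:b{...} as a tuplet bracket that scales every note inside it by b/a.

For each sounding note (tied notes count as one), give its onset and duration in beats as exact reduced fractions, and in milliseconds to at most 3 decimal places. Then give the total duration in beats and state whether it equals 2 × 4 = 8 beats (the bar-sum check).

1) 0.0ms=0b +851.064ms=2b
2) 851.064ms=2b +425.532ms=1b
3) 1276.596ms=3b +638.298ms=3/2b
4) 1914.894ms=9/2b +212.766ms=1/2b
5) 2127.66ms=5b +425.532ms=1b
6) 2553.191ms=6b +319.149ms=3/4b
7) 2872.34ms=27/4b +319.149ms=3/4b
8) 3191.489ms=15/2b +212.766ms=1/2b
Σ=8b of 8 (141bpm 4/4) — PASS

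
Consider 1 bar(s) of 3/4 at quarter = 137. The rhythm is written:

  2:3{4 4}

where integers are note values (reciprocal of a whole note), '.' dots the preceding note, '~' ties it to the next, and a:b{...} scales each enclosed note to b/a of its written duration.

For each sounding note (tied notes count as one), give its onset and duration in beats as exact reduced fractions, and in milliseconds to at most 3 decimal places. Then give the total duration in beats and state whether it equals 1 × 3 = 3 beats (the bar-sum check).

1) 0.0ms=0b +656.934ms=3/2b
2) 656.934ms=3/2b +656.934ms=3/2b
Σ=3b of 3 (137bpm 3/4) — PASS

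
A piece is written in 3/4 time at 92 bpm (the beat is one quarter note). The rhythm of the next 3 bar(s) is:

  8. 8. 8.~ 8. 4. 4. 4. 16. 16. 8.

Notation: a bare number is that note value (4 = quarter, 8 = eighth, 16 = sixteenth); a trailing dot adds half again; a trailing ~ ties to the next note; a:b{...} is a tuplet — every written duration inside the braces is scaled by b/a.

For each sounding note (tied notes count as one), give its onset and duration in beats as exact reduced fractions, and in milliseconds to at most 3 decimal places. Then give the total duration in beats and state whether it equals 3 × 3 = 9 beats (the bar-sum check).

1) 0.0ms=0b +489.13ms=3/4b
2) 489.13ms=3/4b +489.13ms=3/4b
3) 978.261ms=3/2b +978.261ms=3/2b
4) 1956.522ms=3b +978.261ms=3/2b
5) 2934.783ms=9/2b +978.261ms=3/2b
6) 3913.043ms=6b +978.261ms=3/2b
7) 4891.304ms=15/2b +244.565ms=3/8b
8) 5135.87ms=63/8b +244.565ms=3/8b
9) 5380.435ms=33/4b +489.13ms=3/4b
Σ=9b of 9 (92bpm 3/4) — PASS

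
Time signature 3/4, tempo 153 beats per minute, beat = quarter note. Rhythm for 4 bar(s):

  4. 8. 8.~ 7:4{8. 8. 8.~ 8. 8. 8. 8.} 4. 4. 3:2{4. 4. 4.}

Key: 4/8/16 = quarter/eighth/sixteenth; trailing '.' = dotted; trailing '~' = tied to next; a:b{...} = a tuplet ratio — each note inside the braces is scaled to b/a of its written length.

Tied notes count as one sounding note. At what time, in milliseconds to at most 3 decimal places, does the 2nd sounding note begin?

note 2 onset = 3/2b = 588.235ms

1. 0.0ms @ 0 + 588.235ms (3/2)
2. 588.235ms @ 3/2 + 294.118ms (3/4)
3. 882.353ms @ 9/4 + 462.185ms (33/28)
4. 1344.538ms @ 24/7 + 168.067ms (3/7)
5. 1512.605ms @ 27/7 + 336.134ms (6/7)
6. 1848.739ms @ 33/7 + 168.067ms (3/7)
7. 2016.807ms @ 36/7 + 168.067ms (3/7)
8. 2184.874ms @ 39/7 + 168.067ms (3/7)
9. 2352.941ms @ 6 + 588.235ms (3/2)
10. 2941.176ms @ 15/2 + 588.235ms (3/2)
11. 3529.412ms @ 9 + 392.157ms (1)
12. 3921.569ms @ 10 + 392.157ms (1)
13. 4313.725ms @ 11 + 392.157ms (1)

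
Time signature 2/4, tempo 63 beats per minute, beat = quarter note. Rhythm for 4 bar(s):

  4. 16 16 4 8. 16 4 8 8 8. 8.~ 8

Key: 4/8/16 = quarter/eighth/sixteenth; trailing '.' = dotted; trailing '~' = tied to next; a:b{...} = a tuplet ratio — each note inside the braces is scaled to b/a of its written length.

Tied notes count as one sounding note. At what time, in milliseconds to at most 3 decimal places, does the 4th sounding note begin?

note 4 onset = 2b = 1904.762ms

1. 0.0ms @ 0 + 1428.571ms (3/2)
2. 1428.571ms @ 3/2 + 238.095ms (1/4)
3. 1666.667ms @ 7/4 + 238.095ms (1/4)
4. 1904.762ms @ 2 + 952.381ms (1)
5. 2857.143ms @ 3 + 714.286ms (3/4)
6. 3571.429ms @ 15/4 + 238.095ms (1/4)
7. 3809.524ms @ 4 + 952.381ms (1)
8. 4761.905ms @ 5 + 476.19ms (1/2)
9. 5238.095ms @ 11/2 + 476.19ms (1/2)
10. 5714.286ms @ 6 + 714.286ms (3/4)
11. 6428.571ms @ 27/4 + 1190.476ms (5/4)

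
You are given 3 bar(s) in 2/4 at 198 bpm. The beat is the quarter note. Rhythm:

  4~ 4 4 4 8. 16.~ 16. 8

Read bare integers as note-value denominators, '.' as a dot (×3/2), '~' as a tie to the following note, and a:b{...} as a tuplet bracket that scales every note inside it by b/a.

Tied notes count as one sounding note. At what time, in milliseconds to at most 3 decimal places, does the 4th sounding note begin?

1. 0.0ms @ 0 + 606.061ms (2)
2. 606.061ms @ 2 + 303.03ms (1)
3. 909.091ms @ 3 + 303.03ms (1)
4. 1212.121ms @ 4 + 227.273ms (3/4)
5. 1439.394ms @ 19/4 + 227.273ms (3/4)
6. 1666.667ms @ 11/2 + 151.515ms (1/2)

note 4 onset = 4b = 1212.121ms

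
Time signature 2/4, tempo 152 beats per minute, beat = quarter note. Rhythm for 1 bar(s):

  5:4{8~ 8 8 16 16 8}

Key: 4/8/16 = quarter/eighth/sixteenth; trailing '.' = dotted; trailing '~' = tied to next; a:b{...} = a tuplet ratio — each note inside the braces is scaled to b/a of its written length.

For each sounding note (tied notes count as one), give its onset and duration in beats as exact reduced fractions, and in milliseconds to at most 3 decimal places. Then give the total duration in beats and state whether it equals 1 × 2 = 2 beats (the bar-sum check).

1) 0.0ms=0b +315.789ms=4/5b
2) 315.789ms=4/5b +157.895ms=2/5b
3) 473.684ms=6/5b +78.947ms=1/5b
4) 552.632ms=7/5b +78.947ms=1/5b
5) 631.579ms=8/5b +157.895ms=2/5b
Σ=2b of 2 (152bpm 2/4) — PASS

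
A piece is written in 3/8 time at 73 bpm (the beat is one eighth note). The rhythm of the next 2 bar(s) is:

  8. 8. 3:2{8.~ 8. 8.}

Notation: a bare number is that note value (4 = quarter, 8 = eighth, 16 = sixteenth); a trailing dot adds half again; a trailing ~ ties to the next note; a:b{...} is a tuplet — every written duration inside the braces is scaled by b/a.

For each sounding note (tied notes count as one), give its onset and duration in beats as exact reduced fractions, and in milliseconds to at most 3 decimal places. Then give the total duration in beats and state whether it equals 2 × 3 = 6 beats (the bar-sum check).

1) 0.0ms=0b +1232.877ms=3/2b
2) 1232.877ms=3/2b +1232.877ms=3/2b
3) 2465.753ms=3b +1643.836ms=2b
4) 4109.589ms=5b +821.918ms=1b
Σ=6b of 6 (73bpm 3/8) — PASS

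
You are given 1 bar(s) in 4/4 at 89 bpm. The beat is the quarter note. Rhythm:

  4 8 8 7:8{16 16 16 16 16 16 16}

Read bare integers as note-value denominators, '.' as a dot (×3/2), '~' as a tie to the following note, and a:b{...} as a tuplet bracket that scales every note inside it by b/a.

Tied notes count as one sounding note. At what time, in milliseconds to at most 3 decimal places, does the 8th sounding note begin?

1. 0.0ms @ 0 + 674.157ms (1)
2. 674.157ms @ 1 + 337.079ms (1/2)
3. 1011.236ms @ 3/2 + 337.079ms (1/2)
4. 1348.315ms @ 2 + 192.616ms (2/7)
5. 1540.931ms @ 16/7 + 192.616ms (2/7)
6. 1733.547ms @ 18/7 + 192.616ms (2/7)
7. 1926.164ms @ 20/7 + 192.616ms (2/7)
8. 2118.78ms @ 22/7 + 192.616ms (2/7)
9. 2311.396ms @ 24/7 + 192.616ms (2/7)
10. 2504.013ms @ 26/7 + 192.616ms (2/7)

note 8 onset = 22/7b = 2118.78ms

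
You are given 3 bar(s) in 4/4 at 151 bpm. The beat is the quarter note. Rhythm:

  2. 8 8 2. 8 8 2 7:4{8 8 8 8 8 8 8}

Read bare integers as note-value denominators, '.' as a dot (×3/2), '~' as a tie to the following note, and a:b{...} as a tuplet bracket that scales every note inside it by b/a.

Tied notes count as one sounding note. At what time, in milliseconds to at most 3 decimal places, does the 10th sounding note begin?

note 10 onset = 74/7b = 4200.568ms

1. 0.0ms @ 0 + 1192.053ms (3)
2. 1192.053ms @ 3 + 198.675ms (1/2)
3. 1390.728ms @ 7/2 + 198.675ms (1/2)
4. 1589.404ms @ 4 + 1192.053ms (3)
5. 2781.457ms @ 7 + 198.675ms (1/2)
6. 2980.132ms @ 15/2 + 198.675ms (1/2)
7. 3178.808ms @ 8 + 794.702ms (2)
8. 3973.51ms @ 10 + 113.529ms (2/7)
9. 4087.039ms @ 72/7 + 113.529ms (2/7)
10. 4200.568ms @ 74/7 + 113.529ms (2/7)
11. 4314.096ms @ 76/7 + 113.529ms (2/7)
12. 4427.625ms @ 78/7 + 113.529ms (2/7)
13. 4541.154ms @ 80/7 + 113.529ms (2/7)
14. 4654.683ms @ 82/7 + 113.529ms (2/7)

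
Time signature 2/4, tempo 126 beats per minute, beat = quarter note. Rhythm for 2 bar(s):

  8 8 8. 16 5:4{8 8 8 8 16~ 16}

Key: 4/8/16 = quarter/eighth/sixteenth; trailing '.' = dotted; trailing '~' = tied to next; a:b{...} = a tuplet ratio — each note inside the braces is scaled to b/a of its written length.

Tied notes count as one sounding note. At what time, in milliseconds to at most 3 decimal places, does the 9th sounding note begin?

1. 0.0ms @ 0 + 238.095ms (1/2)
2. 238.095ms @ 1/2 + 238.095ms (1/2)
3. 476.19ms @ 1 + 357.143ms (3/4)
4. 833.333ms @ 7/4 + 119.048ms (1/4)
5. 952.381ms @ 2 + 190.476ms (2/5)
6. 1142.857ms @ 12/5 + 190.476ms (2/5)
7. 1333.333ms @ 14/5 + 190.476ms (2/5)
8. 1523.81ms @ 16/5 + 190.476ms (2/5)
9. 1714.286ms @ 18/5 + 190.476ms (2/5)

note 9 onset = 18/5b = 1714.286ms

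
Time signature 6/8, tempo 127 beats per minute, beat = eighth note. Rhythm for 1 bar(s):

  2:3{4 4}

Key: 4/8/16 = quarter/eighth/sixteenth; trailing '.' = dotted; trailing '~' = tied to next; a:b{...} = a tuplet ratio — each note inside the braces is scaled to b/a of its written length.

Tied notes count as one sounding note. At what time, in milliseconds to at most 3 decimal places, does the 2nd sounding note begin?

note 2 onset = 3b = 1417.323ms

1. 0.0ms @ 0 + 1417.323ms (3)
2. 1417.323ms @ 3 + 1417.323ms (3)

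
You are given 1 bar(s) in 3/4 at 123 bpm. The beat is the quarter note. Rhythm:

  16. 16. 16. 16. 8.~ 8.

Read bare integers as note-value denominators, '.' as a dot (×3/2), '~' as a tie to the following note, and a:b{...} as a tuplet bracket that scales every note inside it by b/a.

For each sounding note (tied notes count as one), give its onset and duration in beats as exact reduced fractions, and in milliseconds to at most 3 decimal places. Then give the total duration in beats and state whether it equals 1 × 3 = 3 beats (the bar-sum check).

1) 0.0ms=0b +182.927ms=3/8b
2) 182.927ms=3/8b +182.927ms=3/8b
3) 365.854ms=3/4b +182.927ms=3/8b
4) 548.78ms=9/8b +182.927ms=3/8b
5) 731.707ms=3/2b +731.707ms=3/2b
Σ=3b of 3 (123bpm 3/4) — PASS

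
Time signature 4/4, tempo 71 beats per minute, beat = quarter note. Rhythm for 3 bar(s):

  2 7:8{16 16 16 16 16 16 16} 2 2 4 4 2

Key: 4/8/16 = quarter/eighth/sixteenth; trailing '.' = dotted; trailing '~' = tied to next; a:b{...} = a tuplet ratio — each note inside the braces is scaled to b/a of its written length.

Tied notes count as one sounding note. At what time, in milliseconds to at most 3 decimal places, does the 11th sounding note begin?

1. 0.0ms @ 0 + 1690.141ms (2)
2. 1690.141ms @ 2 + 241.449ms (2/7)
3. 1931.59ms @ 16/7 + 241.449ms (2/7)
4. 2173.038ms @ 18/7 + 241.449ms (2/7)
5. 2414.487ms @ 20/7 + 241.449ms (2/7)
6. 2655.936ms @ 22/7 + 241.449ms (2/7)
7. 2897.384ms @ 24/7 + 241.449ms (2/7)
8. 3138.833ms @ 26/7 + 241.449ms (2/7)
9. 3380.282ms @ 4 + 1690.141ms (2)
10. 5070.423ms @ 6 + 1690.141ms (2)
11. 6760.563ms @ 8 + 845.07ms (1)
12. 7605.634ms @ 9 + 845.07ms (1)
13. 8450.704ms @ 10 + 1690.141ms (2)

note 11 onset = 8b = 6760.563ms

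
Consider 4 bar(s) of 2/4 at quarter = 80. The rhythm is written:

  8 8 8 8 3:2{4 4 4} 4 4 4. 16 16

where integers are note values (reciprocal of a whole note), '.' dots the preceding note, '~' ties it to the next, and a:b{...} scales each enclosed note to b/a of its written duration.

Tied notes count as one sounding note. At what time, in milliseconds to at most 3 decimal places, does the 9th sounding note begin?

1. 0.0ms @ 0 + 375.0ms (1/2)
2. 375.0ms @ 1/2 + 375.0ms (1/2)
3. 750.0ms @ 1 + 375.0ms (1/2)
4. 1125.0ms @ 3/2 + 375.0ms (1/2)
5. 1500.0ms @ 2 + 500.0ms (2/3)
6. 2000.0ms @ 8/3 + 500.0ms (2/3)
7. 2500.0ms @ 10/3 + 500.0ms (2/3)
8. 3000.0ms @ 4 + 750.0ms (1)
9. 3750.0ms @ 5 + 750.0ms (1)
10. 4500.0ms @ 6 + 1125.0ms (3/2)
11. 5625.0ms @ 15/2 + 187.5ms (1/4)
12. 5812.5ms @ 31/4 + 187.5ms (1/4)

note 9 onset = 5b = 3750.0ms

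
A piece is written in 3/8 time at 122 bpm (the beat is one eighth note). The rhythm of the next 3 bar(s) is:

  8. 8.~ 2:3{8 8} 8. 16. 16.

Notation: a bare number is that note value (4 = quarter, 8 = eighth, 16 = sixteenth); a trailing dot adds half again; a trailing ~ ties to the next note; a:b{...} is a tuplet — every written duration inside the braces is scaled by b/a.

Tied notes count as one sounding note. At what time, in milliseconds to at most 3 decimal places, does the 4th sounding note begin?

1. 0.0ms @ 0 + 737.705ms (3/2)
2. 737.705ms @ 3/2 + 1475.41ms (3)
3. 2213.115ms @ 9/2 + 737.705ms (3/2)
4. 2950.82ms @ 6 + 737.705ms (3/2)
5. 3688.525ms @ 15/2 + 368.852ms (3/4)
6. 4057.377ms @ 33/4 + 368.852ms (3/4)

note 4 onset = 6b = 2950.82ms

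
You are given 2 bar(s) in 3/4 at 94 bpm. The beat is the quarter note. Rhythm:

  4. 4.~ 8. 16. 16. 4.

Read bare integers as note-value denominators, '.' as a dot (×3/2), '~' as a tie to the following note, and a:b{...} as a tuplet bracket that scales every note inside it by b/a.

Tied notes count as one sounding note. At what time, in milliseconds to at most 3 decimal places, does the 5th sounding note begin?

note 5 onset = 9/2b = 2872.34ms

1. 0.0ms @ 0 + 957.447ms (3/2)
2. 957.447ms @ 3/2 + 1436.17ms (9/4)
3. 2393.617ms @ 15/4 + 239.362ms (3/8)
4. 2632.979ms @ 33/8 + 239.362ms (3/8)
5. 2872.34ms @ 9/2 + 957.447ms (3/2)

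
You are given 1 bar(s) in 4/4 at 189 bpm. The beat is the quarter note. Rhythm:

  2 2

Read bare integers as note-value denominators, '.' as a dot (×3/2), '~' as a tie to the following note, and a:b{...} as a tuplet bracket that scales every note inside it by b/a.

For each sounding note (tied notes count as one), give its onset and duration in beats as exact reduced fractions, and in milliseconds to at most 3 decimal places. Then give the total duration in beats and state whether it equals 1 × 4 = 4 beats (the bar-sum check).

1) 0.0ms=0b +634.921ms=2b
2) 634.921ms=2b +634.921ms=2b
Σ=4b of 4 (189bpm 4/4) — PASS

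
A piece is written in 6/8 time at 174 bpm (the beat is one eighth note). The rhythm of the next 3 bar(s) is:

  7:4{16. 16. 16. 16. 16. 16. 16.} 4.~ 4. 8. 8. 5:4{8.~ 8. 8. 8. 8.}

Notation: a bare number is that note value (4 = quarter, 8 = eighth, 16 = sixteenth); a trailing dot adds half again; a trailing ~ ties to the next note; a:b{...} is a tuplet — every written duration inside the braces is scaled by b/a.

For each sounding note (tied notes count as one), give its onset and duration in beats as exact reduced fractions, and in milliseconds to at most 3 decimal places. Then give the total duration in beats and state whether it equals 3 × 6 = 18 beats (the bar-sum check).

1) 0.0ms=0b +147.783ms=3/7b
2) 147.783ms=3/7b +147.783ms=3/7b
3) 295.567ms=6/7b +147.783ms=3/7b
4) 443.35ms=9/7b +147.783ms=3/7b
5) 591.133ms=12/7b +147.783ms=3/7b
6) 738.916ms=15/7b +147.783ms=3/7b
7) 886.7ms=18/7b +147.783ms=3/7b
8) 1034.483ms=3b +2068.966ms=6b
9) 3103.448ms=9b +517.241ms=3/2b
10) 3620.69ms=21/2b +517.241ms=3/2b
11) 4137.931ms=12b +827.586ms=12/5b
12) 4965.517ms=72/5b +413.793ms=6/5b
13) 5379.31ms=78/5b +413.793ms=6/5b
14) 5793.103ms=84/5b +413.793ms=6/5b
Σ=18b of 18 (174bpm 6/8) — PASS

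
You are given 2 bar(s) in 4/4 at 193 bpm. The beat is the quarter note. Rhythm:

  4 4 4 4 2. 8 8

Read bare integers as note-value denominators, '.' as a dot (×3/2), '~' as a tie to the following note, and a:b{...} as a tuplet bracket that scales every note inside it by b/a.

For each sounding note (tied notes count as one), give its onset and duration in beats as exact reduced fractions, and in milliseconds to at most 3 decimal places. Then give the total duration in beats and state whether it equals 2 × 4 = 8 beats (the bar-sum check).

1) 0.0ms=0b +310.881ms=1b
2) 310.881ms=1b +310.881ms=1b
3) 621.762ms=2b +310.881ms=1b
4) 932.642ms=3b +310.881ms=1b
5) 1243.523ms=4b +932.642ms=3b
6) 2176.166ms=7b +155.44ms=1/2b
7) 2331.606ms=15/2b +155.44ms=1/2b
Σ=8b of 8 (193bpm 4/4) — PASS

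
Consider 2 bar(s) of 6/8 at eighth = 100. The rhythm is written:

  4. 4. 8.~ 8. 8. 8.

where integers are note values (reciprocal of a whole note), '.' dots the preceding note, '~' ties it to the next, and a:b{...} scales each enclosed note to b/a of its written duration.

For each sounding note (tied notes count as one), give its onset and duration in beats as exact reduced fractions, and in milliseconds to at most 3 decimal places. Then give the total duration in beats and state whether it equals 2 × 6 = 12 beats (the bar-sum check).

1) 0.0ms=0b +1800.0ms=3b
2) 1800.0ms=3b +1800.0ms=3b
3) 3600.0ms=6b +1800.0ms=3b
4) 5400.0ms=9b +900.0ms=3/2b
5) 6300.0ms=21/2b +900.0ms=3/2b
Σ=12b of 12 (100bpm 6/8) — PASS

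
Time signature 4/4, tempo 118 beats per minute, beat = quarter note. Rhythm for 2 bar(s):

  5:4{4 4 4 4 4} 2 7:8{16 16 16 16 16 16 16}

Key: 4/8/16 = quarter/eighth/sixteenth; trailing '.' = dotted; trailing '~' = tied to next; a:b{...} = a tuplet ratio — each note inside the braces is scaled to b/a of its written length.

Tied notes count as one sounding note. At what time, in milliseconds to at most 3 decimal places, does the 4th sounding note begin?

note 4 onset = 12/5b = 1220.339ms

1. 0.0ms @ 0 + 406.78ms (4/5)
2. 406.78ms @ 4/5 + 406.78ms (4/5)
3. 813.559ms @ 8/5 + 406.78ms (4/5)
4. 1220.339ms @ 12/5 + 406.78ms (4/5)
5. 1627.119ms @ 16/5 + 406.78ms (4/5)
6. 2033.898ms @ 4 + 1016.949ms (2)
7. 3050.847ms @ 6 + 145.278ms (2/7)
8. 3196.126ms @ 44/7 + 145.278ms (2/7)
9. 3341.404ms @ 46/7 + 145.278ms (2/7)
10. 3486.683ms @ 48/7 + 145.278ms (2/7)
11. 3631.961ms @ 50/7 + 145.278ms (2/7)
12. 3777.24ms @ 52/7 + 145.278ms (2/7)
13. 3922.518ms @ 54/7 + 145.278ms (2/7)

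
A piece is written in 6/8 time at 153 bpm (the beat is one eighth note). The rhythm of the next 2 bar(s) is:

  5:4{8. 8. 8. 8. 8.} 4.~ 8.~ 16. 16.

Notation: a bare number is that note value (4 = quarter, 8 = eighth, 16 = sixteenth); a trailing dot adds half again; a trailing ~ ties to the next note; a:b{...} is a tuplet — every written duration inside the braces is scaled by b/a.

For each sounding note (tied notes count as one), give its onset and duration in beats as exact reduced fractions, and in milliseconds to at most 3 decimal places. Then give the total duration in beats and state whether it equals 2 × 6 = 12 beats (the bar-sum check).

1) 0.0ms=0b +470.588ms=6/5b
2) 470.588ms=6/5b +470.588ms=6/5b
3) 941.176ms=12/5b +470.588ms=6/5b
4) 1411.765ms=18/5b +470.588ms=6/5b
5) 1882.353ms=24/5b +470.588ms=6/5b
6) 2352.941ms=6b +2058.824ms=21/4b
7) 4411.765ms=45/4b +294.118ms=3/4b
Σ=12b of 12 (153bpm 6/8) — PASS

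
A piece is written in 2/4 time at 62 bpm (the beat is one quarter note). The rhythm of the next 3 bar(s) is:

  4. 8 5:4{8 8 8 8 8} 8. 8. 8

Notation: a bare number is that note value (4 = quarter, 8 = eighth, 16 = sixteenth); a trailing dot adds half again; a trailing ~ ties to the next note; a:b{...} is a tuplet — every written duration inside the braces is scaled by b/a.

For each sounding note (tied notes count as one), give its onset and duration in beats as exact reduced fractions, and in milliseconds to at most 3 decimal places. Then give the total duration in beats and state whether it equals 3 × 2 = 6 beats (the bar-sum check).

1) 0.0ms=0b +1451.613ms=3/2b
2) 1451.613ms=3/2b +483.871ms=1/2b
3) 1935.484ms=2b +387.097ms=2/5b
4) 2322.581ms=12/5b +387.097ms=2/5b
5) 2709.677ms=14/5b +387.097ms=2/5b
6) 3096.774ms=16/5b +387.097ms=2/5b
7) 3483.871ms=18/5b +387.097ms=2/5b
8) 3870.968ms=4b +725.806ms=3/4b
9) 4596.774ms=19/4b +725.806ms=3/4b
10) 5322.581ms=11/2b +483.871ms=1/2b
Σ=6b of 6 (62bpm 2/4) — PASS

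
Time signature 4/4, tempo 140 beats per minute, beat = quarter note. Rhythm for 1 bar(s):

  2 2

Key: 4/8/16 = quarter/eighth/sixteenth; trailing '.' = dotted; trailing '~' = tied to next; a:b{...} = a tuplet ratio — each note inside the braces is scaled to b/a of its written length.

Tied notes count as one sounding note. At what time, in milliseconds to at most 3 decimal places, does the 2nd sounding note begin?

note 2 onset = 2b = 857.143ms

1. 0.0ms @ 0 + 857.143ms (2)
2. 857.143ms @ 2 + 857.143ms (2)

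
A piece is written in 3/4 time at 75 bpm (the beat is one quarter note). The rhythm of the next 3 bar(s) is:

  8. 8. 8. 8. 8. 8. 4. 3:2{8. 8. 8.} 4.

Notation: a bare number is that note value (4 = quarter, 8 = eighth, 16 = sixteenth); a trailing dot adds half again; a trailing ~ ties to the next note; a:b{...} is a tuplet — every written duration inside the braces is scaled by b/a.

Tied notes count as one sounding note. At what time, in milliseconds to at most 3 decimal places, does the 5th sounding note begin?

note 5 onset = 3b = 2400.0ms

1. 0.0ms @ 0 + 600.0ms (3/4)
2. 600.0ms @ 3/4 + 600.0ms (3/4)
3. 1200.0ms @ 3/2 + 600.0ms (3/4)
4. 1800.0ms @ 9/4 + 600.0ms (3/4)
5. 2400.0ms @ 3 + 600.0ms (3/4)
6. 3000.0ms @ 15/4 + 600.0ms (3/4)
7. 3600.0ms @ 9/2 + 1200.0ms (3/2)
8. 4800.0ms @ 6 + 400.0ms (1/2)
9. 5200.0ms @ 13/2 + 400.0ms (1/2)
10. 5600.0ms @ 7 + 400.0ms (1/2)
11. 6000.0ms @ 15/2 + 1200.0ms (3/2)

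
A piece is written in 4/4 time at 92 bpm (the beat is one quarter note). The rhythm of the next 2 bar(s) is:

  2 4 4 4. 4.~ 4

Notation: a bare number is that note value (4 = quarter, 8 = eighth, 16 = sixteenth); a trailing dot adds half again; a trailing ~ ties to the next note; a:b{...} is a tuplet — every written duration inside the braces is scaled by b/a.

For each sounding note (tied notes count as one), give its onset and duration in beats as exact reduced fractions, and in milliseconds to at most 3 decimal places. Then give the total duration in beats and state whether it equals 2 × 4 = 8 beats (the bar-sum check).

1) 0.0ms=0b +1304.348ms=2b
2) 1304.348ms=2b +652.174ms=1b
3) 1956.522ms=3b +652.174ms=1b
4) 2608.696ms=4b +978.261ms=3/2b
5) 3586.957ms=11/2b +1630.435ms=5/2b
Σ=8b of 8 (92bpm 4/4) — PASS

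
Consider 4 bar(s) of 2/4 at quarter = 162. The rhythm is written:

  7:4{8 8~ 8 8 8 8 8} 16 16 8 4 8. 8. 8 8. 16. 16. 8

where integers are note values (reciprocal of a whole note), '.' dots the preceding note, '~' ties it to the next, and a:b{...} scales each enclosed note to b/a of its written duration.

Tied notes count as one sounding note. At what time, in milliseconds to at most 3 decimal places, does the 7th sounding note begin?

note 7 onset = 2b = 740.741ms

1. 0.0ms @ 0 + 105.82ms (2/7)
2. 105.82ms @ 2/7 + 211.64ms (4/7)
3. 317.46ms @ 6/7 + 105.82ms (2/7)
4. 423.28ms @ 8/7 + 105.82ms (2/7)
5. 529.101ms @ 10/7 + 105.82ms (2/7)
6. 634.921ms @ 12/7 + 105.82ms (2/7)
7. 740.741ms @ 2 + 92.593ms (1/4)
8. 833.333ms @ 9/4 + 92.593ms (1/4)
9. 925.926ms @ 5/2 + 185.185ms (1/2)
10. 1111.111ms @ 3 + 370.37ms (1)
11. 1481.481ms @ 4 + 277.778ms (3/4)
12. 1759.259ms @ 19/4 + 277.778ms (3/4)
13. 2037.037ms @ 11/2 + 185.185ms (1/2)
14. 2222.222ms @ 6 + 277.778ms (3/4)
15. 2500.0ms @ 27/4 + 138.889ms (3/8)
16. 2638.889ms @ 57/8 + 138.889ms (3/8)
17. 2777.778ms @ 15/2 + 185.185ms (1/2)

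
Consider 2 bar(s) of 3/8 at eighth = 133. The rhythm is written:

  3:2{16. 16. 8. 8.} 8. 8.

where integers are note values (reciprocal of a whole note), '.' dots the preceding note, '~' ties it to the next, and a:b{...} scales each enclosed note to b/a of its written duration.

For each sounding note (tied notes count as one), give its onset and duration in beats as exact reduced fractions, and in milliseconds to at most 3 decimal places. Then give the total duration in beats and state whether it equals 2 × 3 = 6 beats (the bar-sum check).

1) 0.0ms=0b +225.564ms=1/2b
2) 225.564ms=1/2b +225.564ms=1/2b
3) 451.128ms=1b +451.128ms=1b
4) 902.256ms=2b +451.128ms=1b
5) 1353.383ms=3b +676.692ms=3/2b
6) 2030.075ms=9/2b +676.692ms=3/2b
Σ=6b of 6 (133bpm 3/8) — PASS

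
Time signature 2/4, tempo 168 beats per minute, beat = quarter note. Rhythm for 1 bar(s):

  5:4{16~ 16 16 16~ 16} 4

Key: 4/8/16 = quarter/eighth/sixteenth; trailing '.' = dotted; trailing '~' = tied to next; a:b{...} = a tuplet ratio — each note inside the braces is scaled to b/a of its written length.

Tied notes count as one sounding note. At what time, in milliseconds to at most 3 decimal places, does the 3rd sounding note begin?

1. 0.0ms @ 0 + 142.857ms (2/5)
2. 142.857ms @ 2/5 + 71.429ms (1/5)
3. 214.286ms @ 3/5 + 142.857ms (2/5)
4. 357.143ms @ 1 + 357.143ms (1)

note 3 onset = 3/5b = 214.286ms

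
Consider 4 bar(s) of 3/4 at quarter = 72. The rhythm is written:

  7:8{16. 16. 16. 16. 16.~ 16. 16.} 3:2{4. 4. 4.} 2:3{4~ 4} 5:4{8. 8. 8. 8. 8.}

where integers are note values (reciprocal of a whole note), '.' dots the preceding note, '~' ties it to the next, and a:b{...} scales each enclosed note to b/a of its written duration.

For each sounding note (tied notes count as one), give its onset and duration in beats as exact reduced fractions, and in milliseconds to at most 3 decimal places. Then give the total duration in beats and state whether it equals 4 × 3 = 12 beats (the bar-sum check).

1) 0.0ms=0b +357.143ms=3/7b
2) 357.143ms=3/7b +357.143ms=3/7b
3) 714.286ms=6/7b +357.143ms=3/7b
4) 1071.429ms=9/7b +357.143ms=3/7b
5) 1428.571ms=12/7b +714.286ms=6/7b
6) 2142.857ms=18/7b +357.143ms=3/7b
7) 2500.0ms=3b +833.333ms=1b
8) 3333.333ms=4b +833.333ms=1b
9) 4166.667ms=5b +833.333ms=1b
10) 5000.0ms=6b +2500.0ms=3b
11) 7500.0ms=9b +500.0ms=3/5b
12) 8000.0ms=48/5b +500.0ms=3/5b
13) 8500.0ms=51/5b +500.0ms=3/5b
14) 9000.0ms=54/5b +500.0ms=3/5b
15) 9500.0ms=57/5b +500.0ms=3/5b
Σ=12b of 12 (72bpm 3/4) — PASS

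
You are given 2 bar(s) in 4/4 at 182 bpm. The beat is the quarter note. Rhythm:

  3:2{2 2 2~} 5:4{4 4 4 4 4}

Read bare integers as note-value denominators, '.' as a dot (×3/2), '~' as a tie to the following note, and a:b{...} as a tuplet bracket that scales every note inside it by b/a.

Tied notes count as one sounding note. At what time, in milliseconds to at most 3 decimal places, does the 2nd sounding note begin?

1. 0.0ms @ 0 + 439.56ms (4/3)
2. 439.56ms @ 4/3 + 439.56ms (4/3)
3. 879.121ms @ 8/3 + 703.297ms (32/15)
4. 1582.418ms @ 24/5 + 263.736ms (4/5)
5. 1846.154ms @ 28/5 + 263.736ms (4/5)
6. 2109.89ms @ 32/5 + 263.736ms (4/5)
7. 2373.626ms @ 36/5 + 263.736ms (4/5)

note 2 onset = 4/3b = 439.56ms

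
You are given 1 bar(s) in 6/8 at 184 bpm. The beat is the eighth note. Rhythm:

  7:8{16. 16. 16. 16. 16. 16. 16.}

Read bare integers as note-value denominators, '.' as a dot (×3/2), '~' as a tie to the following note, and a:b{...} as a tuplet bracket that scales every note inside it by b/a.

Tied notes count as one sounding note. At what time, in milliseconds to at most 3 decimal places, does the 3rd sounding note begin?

note 3 onset = 12/7b = 559.006ms

1. 0.0ms @ 0 + 279.503ms (6/7)
2. 279.503ms @ 6/7 + 279.503ms (6/7)
3. 559.006ms @ 12/7 + 279.503ms (6/7)
4. 838.509ms @ 18/7 + 279.503ms (6/7)
5. 1118.012ms @ 24/7 + 279.503ms (6/7)
6. 1397.516ms @ 30/7 + 279.503ms (6/7)
7. 1677.019ms @ 36/7 + 279.503ms (6/7)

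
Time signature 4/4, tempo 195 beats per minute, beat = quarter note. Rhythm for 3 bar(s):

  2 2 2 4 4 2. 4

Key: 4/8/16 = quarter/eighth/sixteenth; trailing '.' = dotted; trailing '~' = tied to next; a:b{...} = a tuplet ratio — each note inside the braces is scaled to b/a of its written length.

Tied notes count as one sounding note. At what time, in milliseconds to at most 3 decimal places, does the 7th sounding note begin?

1. 0.0ms @ 0 + 615.385ms (2)
2. 615.385ms @ 2 + 615.385ms (2)
3. 1230.769ms @ 4 + 615.385ms (2)
4. 1846.154ms @ 6 + 307.692ms (1)
5. 2153.846ms @ 7 + 307.692ms (1)
6. 2461.538ms @ 8 + 923.077ms (3)
7. 3384.615ms @ 11 + 307.692ms (1)

note 7 onset = 11b = 3384.615ms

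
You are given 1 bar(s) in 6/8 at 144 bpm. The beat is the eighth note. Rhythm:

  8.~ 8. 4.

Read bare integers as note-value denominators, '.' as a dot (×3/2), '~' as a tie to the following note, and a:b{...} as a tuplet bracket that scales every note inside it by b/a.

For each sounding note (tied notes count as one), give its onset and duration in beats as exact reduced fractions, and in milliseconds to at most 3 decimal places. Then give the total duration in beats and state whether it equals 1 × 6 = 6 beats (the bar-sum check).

1) 0.0ms=0b +1250.0ms=3b
2) 1250.0ms=3b +1250.0ms=3b
Σ=6b of 6 (144bpm 6/8) — PASS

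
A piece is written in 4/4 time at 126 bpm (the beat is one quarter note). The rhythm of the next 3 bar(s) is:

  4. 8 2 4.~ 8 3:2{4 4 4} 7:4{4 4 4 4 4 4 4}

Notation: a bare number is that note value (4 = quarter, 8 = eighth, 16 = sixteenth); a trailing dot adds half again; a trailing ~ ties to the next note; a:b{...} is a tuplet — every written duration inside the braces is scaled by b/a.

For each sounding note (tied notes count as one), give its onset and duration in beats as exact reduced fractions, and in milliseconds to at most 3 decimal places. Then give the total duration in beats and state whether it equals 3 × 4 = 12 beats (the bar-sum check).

1) 0.0ms=0b +714.286ms=3/2b
2) 714.286ms=3/2b +238.095ms=1/2b
3) 952.381ms=2b +952.381ms=2b
4) 1904.762ms=4b +952.381ms=2b
5) 2857.143ms=6b +317.46ms=2/3b
6) 3174.603ms=20/3b +317.46ms=2/3b
7) 3492.063ms=22/3b +317.46ms=2/3b
8) 3809.524ms=8b +272.109ms=4/7b
9) 4081.633ms=60/7b +272.109ms=4/7b
10) 4353.741ms=64/7b +272.109ms=4/7b
11) 4625.85ms=68/7b +272.109ms=4/7b
12) 4897.959ms=72/7b +272.109ms=4/7b
13) 5170.068ms=76/7b +272.109ms=4/7b
14) 5442.177ms=80/7b +272.109ms=4/7b
Σ=12b of 12 (126bpm 4/4) — PASS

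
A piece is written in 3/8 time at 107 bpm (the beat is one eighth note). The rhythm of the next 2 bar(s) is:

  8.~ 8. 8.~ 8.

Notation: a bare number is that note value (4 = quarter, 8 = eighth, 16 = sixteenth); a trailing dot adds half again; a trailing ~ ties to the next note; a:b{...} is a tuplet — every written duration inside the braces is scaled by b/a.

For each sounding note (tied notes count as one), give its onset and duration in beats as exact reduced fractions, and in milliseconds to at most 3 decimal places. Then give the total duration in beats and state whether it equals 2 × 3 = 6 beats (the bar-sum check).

1) 0.0ms=0b +1682.243ms=3b
2) 1682.243ms=3b +1682.243ms=3b
Σ=6b of 6 (107bpm 3/8) — PASS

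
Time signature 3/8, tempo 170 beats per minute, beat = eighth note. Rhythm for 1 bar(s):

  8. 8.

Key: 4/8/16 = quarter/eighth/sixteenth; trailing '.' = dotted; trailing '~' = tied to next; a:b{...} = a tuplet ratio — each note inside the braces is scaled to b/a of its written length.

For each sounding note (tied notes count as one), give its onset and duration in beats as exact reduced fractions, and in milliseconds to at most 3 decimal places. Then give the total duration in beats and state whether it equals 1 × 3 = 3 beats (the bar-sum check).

1) 0.0ms=0b +529.412ms=3/2b
2) 529.412ms=3/2b +529.412ms=3/2b
Σ=3b of 3 (170bpm 3/8) — PASS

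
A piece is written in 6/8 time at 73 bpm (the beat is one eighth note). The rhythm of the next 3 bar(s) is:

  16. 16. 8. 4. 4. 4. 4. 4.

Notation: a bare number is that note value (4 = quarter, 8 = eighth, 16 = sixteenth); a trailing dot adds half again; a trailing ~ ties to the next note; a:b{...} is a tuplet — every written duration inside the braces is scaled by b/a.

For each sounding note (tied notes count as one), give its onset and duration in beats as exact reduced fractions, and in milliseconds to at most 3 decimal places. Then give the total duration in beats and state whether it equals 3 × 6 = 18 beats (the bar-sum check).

1) 0.0ms=0b +616.438ms=3/4b
2) 616.438ms=3/4b +616.438ms=3/4b
3) 1232.877ms=3/2b +1232.877ms=3/2b
4) 2465.753ms=3b +2465.753ms=3b
5) 4931.507ms=6b +2465.753ms=3b
6) 7397.26ms=9b +2465.753ms=3b
7) 9863.014ms=12b +2465.753ms=3b
8) 12328.767ms=15b +2465.753ms=3b
Σ=18b of 18 (73bpm 6/8) — PASS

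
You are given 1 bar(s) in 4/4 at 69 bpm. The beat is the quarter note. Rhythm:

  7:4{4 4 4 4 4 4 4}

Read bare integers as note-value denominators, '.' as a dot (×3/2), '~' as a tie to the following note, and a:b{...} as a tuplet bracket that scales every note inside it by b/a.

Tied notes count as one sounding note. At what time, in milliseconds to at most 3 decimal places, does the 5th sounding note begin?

note 5 onset = 16/7b = 1987.578ms

1. 0.0ms @ 0 + 496.894ms (4/7)
2. 496.894ms @ 4/7 + 496.894ms (4/7)
3. 993.789ms @ 8/7 + 496.894ms (4/7)
4. 1490.683ms @ 12/7 + 496.894ms (4/7)
5. 1987.578ms @ 16/7 + 496.894ms (4/7)
6. 2484.472ms @ 20/7 + 496.894ms (4/7)
7. 2981.366ms @ 24/7 + 496.894ms (4/7)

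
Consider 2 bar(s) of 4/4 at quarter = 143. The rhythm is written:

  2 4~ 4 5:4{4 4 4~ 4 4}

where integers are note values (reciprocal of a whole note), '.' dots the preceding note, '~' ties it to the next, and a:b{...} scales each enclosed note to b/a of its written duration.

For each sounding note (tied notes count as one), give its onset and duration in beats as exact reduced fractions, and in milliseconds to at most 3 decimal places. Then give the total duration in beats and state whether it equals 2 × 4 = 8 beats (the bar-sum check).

1) 0.0ms=0b +839.161ms=2b
2) 839.161ms=2b +839.161ms=2b
3) 1678.322ms=4b +335.664ms=4/5b
4) 2013.986ms=24/5b +335.664ms=4/5b
5) 2349.65ms=28/5b +671.329ms=8/5b
6) 3020.979ms=36/5b +335.664ms=4/5b
Σ=8b of 8 (143bpm 4/4) — PASS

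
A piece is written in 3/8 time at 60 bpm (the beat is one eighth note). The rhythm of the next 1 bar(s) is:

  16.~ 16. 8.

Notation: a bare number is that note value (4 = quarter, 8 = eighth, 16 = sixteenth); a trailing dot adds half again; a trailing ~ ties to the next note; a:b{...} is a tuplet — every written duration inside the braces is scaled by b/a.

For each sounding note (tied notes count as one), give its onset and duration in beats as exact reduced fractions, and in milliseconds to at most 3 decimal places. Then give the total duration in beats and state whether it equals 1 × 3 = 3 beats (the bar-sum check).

1) 0.0ms=0b +1500.0ms=3/2b
2) 1500.0ms=3/2b +1500.0ms=3/2b
Σ=3b of 3 (60bpm 3/8) — PASS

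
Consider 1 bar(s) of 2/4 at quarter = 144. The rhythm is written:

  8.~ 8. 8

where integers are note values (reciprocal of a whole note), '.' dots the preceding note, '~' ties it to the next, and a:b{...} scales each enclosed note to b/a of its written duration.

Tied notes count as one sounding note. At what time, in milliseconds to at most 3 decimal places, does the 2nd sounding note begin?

1. 0.0ms @ 0 + 625.0ms (3/2)
2. 625.0ms @ 3/2 + 208.333ms (1/2)

note 2 onset = 3/2b = 625.0ms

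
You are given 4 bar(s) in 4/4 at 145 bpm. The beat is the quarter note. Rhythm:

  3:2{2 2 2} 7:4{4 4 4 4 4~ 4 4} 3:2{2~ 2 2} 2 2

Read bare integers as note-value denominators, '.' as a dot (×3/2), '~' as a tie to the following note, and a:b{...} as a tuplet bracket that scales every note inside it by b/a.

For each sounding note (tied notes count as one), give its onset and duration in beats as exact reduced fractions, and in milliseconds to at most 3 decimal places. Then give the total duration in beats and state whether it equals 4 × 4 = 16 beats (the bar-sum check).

1) 0.0ms=0b +551.724ms=4/3b
2) 551.724ms=4/3b +551.724ms=4/3b
3) 1103.448ms=8/3b +551.724ms=4/3b
4) 1655.172ms=4b +236.453ms=4/7b
5) 1891.626ms=32/7b +236.453ms=4/7b
6) 2128.079ms=36/7b +236.453ms=4/7b
7) 2364.532ms=40/7b +236.453ms=4/7b
8) 2600.985ms=44/7b +472.906ms=8/7b
9) 3073.892ms=52/7b +236.453ms=4/7b
10) 3310.345ms=8b +1103.448ms=8/3b
11) 4413.793ms=32/3b +551.724ms=4/3b
12) 4965.517ms=12b +827.586ms=2b
13) 5793.103ms=14b +827.586ms=2b
Σ=16b of 16 (145bpm 4/4) — PASS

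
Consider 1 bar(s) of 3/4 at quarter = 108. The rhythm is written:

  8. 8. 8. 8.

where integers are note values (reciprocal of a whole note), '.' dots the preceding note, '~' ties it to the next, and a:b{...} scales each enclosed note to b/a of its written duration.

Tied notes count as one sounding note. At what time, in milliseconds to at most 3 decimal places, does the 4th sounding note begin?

note 4 onset = 9/4b = 1250.0ms

1. 0.0ms @ 0 + 416.667ms (3/4)
2. 416.667ms @ 3/4 + 416.667ms (3/4)
3. 833.333ms @ 3/2 + 416.667ms (3/4)
4. 1250.0ms @ 9/4 + 416.667ms (3/4)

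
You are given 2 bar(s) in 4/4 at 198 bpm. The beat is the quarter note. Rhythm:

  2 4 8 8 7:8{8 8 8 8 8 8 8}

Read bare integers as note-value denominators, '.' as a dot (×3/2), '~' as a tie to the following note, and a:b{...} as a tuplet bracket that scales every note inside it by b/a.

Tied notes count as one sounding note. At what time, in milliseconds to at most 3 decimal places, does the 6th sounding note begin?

note 6 onset = 32/7b = 1385.281ms

1. 0.0ms @ 0 + 606.061ms (2)
2. 606.061ms @ 2 + 303.03ms (1)
3. 909.091ms @ 3 + 151.515ms (1/2)
4. 1060.606ms @ 7/2 + 151.515ms (1/2)
5. 1212.121ms @ 4 + 173.16ms (4/7)
6. 1385.281ms @ 32/7 + 173.16ms (4/7)
7. 1558.442ms @ 36/7 + 173.16ms (4/7)
8. 1731.602ms @ 40/7 + 173.16ms (4/7)
9. 1904.762ms @ 44/7 + 173.16ms (4/7)
10. 2077.922ms @ 48/7 + 173.16ms (4/7)
11. 2251.082ms @ 52/7 + 173.16ms (4/7)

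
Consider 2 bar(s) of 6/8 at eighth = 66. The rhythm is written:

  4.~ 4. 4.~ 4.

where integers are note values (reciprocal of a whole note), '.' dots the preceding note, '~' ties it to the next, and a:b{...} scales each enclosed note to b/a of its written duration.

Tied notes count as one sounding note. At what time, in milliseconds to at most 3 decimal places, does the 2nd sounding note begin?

1. 0.0ms @ 0 + 5454.545ms (6)
2. 5454.545ms @ 6 + 5454.545ms (6)

note 2 onset = 6b = 5454.545ms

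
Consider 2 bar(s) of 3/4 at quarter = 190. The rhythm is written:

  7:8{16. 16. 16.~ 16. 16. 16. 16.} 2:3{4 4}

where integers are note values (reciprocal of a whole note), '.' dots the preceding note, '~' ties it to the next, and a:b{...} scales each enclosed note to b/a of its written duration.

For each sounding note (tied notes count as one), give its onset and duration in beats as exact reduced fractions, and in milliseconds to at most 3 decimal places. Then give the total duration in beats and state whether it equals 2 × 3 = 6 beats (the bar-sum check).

1) 0.0ms=0b +135.338ms=3/7b
2) 135.338ms=3/7b +135.338ms=3/7b
3) 270.677ms=6/7b +270.677ms=6/7b
4) 541.353ms=12/7b +135.338ms=3/7b
5) 676.692ms=15/7b +135.338ms=3/7b
6) 812.03ms=18/7b +135.338ms=3/7b
7) 947.368ms=3b +473.684ms=3/2b
8) 1421.053ms=9/2b +473.684ms=3/2b
Σ=6b of 6 (190bpm 3/4) — PASS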